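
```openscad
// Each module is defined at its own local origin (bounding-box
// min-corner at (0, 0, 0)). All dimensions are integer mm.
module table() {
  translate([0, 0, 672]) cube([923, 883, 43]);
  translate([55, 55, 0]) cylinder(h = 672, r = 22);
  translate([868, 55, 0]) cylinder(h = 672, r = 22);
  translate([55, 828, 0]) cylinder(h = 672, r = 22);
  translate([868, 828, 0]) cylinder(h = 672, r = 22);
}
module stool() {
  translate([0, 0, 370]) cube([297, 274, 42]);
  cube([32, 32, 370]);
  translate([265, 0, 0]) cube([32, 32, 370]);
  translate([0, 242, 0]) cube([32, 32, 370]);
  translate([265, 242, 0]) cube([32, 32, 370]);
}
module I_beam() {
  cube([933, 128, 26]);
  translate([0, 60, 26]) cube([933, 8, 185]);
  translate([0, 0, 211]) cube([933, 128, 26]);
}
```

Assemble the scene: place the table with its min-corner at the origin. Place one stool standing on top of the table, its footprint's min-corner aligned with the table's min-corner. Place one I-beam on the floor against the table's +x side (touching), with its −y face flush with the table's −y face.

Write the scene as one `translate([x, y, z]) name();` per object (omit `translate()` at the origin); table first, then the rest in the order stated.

table();
translate([0, 0, 715]) stool();
translate([923, 0, 0]) I_beam();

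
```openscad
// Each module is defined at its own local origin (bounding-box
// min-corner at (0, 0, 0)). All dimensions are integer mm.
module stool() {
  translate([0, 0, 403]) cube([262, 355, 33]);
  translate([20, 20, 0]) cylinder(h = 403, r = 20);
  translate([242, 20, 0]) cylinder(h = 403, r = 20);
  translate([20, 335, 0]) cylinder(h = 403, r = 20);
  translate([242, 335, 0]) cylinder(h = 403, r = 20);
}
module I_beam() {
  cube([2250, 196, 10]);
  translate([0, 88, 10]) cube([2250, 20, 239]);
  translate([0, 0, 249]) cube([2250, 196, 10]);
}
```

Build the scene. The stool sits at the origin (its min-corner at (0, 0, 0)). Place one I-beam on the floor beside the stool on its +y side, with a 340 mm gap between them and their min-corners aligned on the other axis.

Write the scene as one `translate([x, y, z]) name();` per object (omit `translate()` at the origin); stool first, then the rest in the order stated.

stool();
translate([0, 695, 0]) I_beam();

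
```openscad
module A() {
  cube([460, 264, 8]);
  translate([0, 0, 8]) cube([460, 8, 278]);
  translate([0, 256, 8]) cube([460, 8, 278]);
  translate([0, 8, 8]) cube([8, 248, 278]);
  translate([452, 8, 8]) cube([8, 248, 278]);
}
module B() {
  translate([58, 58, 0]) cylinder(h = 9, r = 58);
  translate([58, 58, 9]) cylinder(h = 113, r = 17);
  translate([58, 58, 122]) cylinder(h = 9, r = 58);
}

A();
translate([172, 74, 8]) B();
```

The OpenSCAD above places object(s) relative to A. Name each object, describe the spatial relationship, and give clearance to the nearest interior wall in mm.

A is an open box. B is a spool. The spool sits inside the open box, centred. The clearance to the nearest interior wall is 66 mm.

Clearances: x = 164, y = 66; minimum 66 mm.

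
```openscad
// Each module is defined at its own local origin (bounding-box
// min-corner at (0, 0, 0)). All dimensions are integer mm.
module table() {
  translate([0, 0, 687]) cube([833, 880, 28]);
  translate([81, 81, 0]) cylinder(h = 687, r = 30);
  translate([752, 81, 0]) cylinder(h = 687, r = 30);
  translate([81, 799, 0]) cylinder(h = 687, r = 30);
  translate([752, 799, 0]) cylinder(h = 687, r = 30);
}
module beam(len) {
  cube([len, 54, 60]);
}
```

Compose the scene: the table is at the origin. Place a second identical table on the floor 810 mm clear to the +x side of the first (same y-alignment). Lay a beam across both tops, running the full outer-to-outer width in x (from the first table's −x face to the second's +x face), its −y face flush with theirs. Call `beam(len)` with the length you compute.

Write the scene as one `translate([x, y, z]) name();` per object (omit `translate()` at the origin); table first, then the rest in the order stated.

table();
translate([1643, 0, 0]) table();
translate([0, 0, 715]) beam(2476);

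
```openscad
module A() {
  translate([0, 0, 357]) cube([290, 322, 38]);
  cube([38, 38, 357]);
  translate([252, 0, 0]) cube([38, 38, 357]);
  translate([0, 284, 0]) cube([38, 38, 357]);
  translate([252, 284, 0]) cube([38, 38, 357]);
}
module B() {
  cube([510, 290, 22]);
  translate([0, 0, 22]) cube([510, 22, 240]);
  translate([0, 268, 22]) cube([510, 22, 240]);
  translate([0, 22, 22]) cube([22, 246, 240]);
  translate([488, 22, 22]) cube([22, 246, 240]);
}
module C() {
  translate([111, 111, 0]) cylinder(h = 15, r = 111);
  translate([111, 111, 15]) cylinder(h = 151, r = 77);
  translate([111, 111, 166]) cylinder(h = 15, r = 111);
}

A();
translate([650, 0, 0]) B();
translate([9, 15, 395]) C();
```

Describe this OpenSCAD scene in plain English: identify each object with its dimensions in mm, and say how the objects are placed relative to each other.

A is a four-legged stool. The seat is a 290×322×38 mm slab whose top surface is at z = 395 mm; four square legs, each 38×38 mm in cross-section, run from the floor (z = 0) to the underside of the seat, each flush with a corner of the seat.

B is an open-topped rectangular box: outside dimensions 510×290×262 mm, with a uniform wall and base thickness of 22 mm. The base is a full 510×290 slab on the floor; four walls sit on top of the base. The front and back walls (the −y and +y sides) span the full width; the two side walls fit between them.

C is a spool: two coaxial disc flanges of radius 111 mm and thickness 15 mm, joined by a core cylinder of radius 77 mm and height 151 mm. The lower flange rests on z = 0 and the three cylinders share a vertical axis.

The open box is on the floor beside the stool on its +x side. The spool is on top of the stool.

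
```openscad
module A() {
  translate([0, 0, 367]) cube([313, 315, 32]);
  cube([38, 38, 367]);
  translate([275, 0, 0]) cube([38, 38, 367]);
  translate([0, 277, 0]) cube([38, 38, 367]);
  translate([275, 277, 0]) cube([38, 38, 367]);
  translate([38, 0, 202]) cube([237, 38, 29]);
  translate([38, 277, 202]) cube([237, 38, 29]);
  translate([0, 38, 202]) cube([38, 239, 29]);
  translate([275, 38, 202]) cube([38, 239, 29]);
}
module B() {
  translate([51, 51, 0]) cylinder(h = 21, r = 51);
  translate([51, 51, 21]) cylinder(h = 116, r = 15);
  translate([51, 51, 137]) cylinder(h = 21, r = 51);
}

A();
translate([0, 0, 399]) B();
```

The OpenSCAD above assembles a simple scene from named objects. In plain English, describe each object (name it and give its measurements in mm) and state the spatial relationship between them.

A is a simple wooden stool: a rectangular seat 313 mm (x) by 315 mm (y), 32 mm thick, top face at z = 399 mm, on four square legs, each 38×38 mm in cross-section. The legs rest on z = 0, each flush with a corner of the seat. Four stretchers, 38 mm wide and 29 mm tall, connect adjacent legs with their undersides at z = 202 mm, each running between the inner faces of the legs it joins and aligned with the legs' outer faces on the other axis.

B is a spool: two coaxial disc flanges of radius 51 mm and thickness 21 mm, joined by a core cylinder of radius 15 mm and height 116 mm. The lower flange rests on z = 0 and the three cylinders share a vertical axis.

The spool is on top of the stool.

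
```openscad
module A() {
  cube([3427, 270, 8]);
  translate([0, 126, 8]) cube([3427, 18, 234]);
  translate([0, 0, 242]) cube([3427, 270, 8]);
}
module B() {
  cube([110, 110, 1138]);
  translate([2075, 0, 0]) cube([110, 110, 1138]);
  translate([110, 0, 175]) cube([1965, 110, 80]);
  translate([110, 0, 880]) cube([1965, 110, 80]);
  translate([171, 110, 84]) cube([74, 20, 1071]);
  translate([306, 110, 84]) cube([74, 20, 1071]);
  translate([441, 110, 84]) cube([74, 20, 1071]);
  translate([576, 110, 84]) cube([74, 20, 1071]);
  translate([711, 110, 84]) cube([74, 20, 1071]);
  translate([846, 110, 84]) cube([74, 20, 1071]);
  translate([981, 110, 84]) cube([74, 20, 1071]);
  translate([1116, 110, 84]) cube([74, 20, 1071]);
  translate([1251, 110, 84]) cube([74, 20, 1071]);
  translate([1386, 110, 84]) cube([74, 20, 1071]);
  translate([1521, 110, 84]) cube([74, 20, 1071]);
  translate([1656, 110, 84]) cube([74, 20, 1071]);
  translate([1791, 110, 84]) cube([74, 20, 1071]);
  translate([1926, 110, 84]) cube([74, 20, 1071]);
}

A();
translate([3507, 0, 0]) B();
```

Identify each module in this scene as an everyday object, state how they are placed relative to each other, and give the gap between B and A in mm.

A is an I-beam. B is a fence section. The fence section is on the floor beside the I-beam on its +x side. The gap between the fence section and the I-beam is 80 mm.

The fence section's nearest face is 80 mm from the I-beam's +x face.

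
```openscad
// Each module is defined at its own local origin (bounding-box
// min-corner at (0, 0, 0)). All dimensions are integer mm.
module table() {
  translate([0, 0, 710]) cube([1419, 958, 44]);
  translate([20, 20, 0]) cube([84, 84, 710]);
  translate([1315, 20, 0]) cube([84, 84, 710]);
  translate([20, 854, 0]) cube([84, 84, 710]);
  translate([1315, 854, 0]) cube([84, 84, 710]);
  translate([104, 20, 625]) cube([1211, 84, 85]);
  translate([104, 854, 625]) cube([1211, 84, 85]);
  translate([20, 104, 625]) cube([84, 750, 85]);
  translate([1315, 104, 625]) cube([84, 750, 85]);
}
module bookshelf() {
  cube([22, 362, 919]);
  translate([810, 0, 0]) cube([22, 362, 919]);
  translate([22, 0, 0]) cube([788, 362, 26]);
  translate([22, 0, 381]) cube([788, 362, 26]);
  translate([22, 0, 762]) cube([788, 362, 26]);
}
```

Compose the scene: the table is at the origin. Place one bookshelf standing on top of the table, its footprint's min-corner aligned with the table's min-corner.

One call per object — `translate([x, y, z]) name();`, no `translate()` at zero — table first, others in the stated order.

table();
translate([0, 0, 754]) bookshelf();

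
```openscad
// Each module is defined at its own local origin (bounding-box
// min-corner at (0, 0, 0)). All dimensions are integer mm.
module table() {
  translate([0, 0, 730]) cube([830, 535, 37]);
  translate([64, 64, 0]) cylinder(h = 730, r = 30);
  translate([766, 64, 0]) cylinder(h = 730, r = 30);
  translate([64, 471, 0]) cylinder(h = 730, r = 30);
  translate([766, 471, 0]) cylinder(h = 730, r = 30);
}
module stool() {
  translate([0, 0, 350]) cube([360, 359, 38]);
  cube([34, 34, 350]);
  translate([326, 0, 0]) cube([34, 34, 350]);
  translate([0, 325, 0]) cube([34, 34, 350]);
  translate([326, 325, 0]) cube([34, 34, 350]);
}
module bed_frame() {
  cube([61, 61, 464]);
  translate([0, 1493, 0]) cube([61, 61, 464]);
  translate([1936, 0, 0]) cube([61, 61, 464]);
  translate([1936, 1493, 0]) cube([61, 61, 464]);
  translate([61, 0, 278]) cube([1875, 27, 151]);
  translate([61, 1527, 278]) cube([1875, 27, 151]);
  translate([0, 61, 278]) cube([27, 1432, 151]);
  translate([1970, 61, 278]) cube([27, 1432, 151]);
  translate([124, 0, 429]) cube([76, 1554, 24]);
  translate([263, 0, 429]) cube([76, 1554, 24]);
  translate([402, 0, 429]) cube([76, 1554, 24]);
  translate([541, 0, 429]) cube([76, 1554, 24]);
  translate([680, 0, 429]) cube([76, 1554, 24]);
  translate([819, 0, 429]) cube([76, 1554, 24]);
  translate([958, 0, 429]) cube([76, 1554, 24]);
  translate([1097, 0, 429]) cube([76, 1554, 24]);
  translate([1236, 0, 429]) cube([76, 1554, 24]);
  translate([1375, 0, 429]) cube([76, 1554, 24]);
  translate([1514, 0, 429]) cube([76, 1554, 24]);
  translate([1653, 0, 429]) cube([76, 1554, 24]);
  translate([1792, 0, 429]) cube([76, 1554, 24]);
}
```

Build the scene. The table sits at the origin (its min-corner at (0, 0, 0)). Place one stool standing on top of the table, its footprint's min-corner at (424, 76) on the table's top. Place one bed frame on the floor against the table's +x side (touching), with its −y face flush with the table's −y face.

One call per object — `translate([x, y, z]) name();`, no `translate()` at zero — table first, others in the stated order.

table();
translate([424, 76, 767]) stool();
translate([830, 0, 0]) bed_frame();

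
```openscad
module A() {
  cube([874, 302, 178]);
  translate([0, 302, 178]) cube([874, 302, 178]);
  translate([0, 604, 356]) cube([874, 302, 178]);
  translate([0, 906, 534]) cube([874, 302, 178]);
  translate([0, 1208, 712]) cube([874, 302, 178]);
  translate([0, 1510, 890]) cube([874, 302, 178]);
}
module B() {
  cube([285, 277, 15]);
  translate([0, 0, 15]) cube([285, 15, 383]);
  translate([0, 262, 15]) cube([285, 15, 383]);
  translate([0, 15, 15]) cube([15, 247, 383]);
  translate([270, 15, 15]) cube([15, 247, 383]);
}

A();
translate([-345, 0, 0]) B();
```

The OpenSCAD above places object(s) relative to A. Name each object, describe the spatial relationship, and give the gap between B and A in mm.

A is a staircase. B is an open box. The open box is on the floor beside the staircase on its −x side. The gap between the open box and the staircase is 60 mm.

The open box's nearest face is 60 mm from the staircase's −x face.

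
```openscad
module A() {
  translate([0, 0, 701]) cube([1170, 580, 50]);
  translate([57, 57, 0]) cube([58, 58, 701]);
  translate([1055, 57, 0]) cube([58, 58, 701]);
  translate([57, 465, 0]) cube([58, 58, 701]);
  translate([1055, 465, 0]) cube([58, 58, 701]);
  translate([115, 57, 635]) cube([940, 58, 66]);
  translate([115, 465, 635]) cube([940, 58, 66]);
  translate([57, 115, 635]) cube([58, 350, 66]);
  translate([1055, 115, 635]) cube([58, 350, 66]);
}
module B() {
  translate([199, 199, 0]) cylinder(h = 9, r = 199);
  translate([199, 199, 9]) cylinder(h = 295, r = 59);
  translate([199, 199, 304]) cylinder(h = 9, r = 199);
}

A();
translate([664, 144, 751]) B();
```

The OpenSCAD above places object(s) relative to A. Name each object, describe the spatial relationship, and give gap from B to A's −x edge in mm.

The spool's min-x is at 664; the table's min-x is 0; gap = 664 mm.

A is a table. B is a spool. The spool is on top of the table. The gap from the spool to the table's −x edge is 664 mm.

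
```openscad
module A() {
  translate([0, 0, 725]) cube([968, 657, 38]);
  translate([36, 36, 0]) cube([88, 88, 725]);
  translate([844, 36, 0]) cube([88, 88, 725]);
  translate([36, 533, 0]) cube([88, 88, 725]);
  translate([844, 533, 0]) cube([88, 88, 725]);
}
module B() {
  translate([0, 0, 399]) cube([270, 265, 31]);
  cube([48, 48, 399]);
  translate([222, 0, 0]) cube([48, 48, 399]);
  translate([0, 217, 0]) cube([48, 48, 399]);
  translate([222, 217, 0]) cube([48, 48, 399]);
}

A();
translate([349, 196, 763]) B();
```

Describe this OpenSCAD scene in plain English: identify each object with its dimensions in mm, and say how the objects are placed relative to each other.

A is a rectangular dining table. The top is 968×657×38 mm with its upper surface at z = 763 mm. It stands on four 88×88 mm square legs, each inset 36 mm from the nearest pair of top edges, running from the floor to the underside of the top.

B is a simple wooden stool: a rectangular seat 270 mm (x) by 265 mm (y), 31 mm thick, top face at z = 430 mm, on four square legs, each 48×48 mm in cross-section. The legs rest on z = 0, each flush with a corner of the seat.

The stool is on top of the table, centred.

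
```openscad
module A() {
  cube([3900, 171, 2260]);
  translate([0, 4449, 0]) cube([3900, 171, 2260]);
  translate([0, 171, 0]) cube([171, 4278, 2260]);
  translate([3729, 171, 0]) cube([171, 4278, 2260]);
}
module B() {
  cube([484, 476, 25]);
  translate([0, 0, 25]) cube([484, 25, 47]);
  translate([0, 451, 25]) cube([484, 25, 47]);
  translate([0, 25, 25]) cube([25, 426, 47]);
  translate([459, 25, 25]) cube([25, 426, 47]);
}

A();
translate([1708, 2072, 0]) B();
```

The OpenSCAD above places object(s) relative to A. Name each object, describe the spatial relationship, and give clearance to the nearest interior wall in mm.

A is a house frame. B is an open box. The open box sits inside the house frame, centred. The clearance to the nearest interior wall is 1537 mm.

Clearances: x = 1537, y = 1901; minimum 1537 mm.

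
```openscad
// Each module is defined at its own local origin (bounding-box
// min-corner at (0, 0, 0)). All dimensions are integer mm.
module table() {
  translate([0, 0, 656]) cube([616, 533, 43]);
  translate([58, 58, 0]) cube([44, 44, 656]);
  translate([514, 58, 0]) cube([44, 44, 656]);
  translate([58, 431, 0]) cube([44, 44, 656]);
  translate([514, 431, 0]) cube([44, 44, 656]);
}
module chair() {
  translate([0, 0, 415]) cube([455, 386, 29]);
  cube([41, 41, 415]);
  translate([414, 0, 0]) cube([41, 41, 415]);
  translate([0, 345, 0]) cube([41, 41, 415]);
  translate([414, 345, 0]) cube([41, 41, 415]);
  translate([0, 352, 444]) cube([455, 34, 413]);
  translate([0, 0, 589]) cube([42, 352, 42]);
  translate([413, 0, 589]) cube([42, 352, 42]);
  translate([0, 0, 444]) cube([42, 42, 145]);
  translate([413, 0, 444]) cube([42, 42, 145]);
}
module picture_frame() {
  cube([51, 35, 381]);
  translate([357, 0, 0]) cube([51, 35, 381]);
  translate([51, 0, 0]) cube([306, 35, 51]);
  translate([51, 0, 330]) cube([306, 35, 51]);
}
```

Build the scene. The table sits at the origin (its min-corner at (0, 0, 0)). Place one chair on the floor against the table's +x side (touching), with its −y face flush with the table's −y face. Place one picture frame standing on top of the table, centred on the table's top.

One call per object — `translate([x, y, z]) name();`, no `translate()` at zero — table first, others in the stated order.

table();
translate([616, 0, 0]) chair();
translate([104, 249, 699]) picture_frame();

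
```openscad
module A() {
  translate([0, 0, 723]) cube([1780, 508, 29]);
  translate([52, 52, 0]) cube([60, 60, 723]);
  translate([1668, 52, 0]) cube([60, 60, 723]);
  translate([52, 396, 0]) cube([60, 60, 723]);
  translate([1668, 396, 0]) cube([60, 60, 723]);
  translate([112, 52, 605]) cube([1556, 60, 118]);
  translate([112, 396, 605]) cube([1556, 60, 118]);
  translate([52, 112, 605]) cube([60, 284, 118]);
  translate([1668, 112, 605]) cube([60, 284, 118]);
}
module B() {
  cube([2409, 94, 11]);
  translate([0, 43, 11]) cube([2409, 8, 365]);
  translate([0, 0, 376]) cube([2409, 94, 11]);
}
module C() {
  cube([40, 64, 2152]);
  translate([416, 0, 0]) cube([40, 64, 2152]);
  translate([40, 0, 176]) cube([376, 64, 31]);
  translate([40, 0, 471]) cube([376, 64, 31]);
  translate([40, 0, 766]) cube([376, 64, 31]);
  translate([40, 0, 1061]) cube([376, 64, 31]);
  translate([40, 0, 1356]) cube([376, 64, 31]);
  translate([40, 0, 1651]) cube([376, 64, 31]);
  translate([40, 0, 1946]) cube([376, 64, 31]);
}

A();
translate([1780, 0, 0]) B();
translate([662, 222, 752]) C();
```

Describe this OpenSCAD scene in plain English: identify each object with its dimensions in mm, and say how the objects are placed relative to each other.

A is a table: top 1780 mm (x) × 508 mm (y), 29 mm thick, upper face at z = 752 mm, on four 60×60 mm square legs, each inset 52 mm from the nearest pair of top edges, running from z = 0 to the bottom of the top. Four apron rails, 60 mm thick and 118 mm tall, run between adjacent legs with their top edges flush with the underside of the top and their outer faces flush with the legs' outer faces.

B is an I-beam lying along x, 2409 mm long. Overall section height 387 mm. Two flanges 94 mm wide (y) and 11 mm thick, one on the floor and one at the top; a web 8 mm thick runs between them, centred on the flange width.

C is a wooden ladder with two side rails of 40×64 mm section and 2152 mm height, set 456 mm apart overall. Between them run 7 rectangular rungs (64 mm deep, 31 mm thick), front faces flush with the rails' −y face. The bottom of the first rung is 176 mm above the floor and each subsequent rung is 295 mm higher than the one below.

The I-beam is against the table's +x side, with their −y faces flush. The ladder is on top of the table, centred.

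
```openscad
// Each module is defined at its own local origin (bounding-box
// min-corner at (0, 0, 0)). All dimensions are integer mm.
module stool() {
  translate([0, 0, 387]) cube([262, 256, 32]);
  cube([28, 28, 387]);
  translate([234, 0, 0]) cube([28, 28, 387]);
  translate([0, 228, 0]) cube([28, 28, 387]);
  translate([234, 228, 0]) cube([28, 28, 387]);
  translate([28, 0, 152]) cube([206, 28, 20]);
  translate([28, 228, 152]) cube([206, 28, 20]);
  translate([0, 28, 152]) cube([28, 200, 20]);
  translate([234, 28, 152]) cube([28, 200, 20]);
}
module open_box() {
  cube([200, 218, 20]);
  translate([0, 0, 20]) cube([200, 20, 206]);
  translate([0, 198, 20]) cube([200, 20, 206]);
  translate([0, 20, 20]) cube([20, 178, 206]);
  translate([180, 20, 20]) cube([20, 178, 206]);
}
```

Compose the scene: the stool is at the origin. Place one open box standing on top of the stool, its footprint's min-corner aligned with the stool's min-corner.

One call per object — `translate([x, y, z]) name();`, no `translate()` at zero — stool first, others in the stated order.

stool();
translate([0, 0, 419]) open_box();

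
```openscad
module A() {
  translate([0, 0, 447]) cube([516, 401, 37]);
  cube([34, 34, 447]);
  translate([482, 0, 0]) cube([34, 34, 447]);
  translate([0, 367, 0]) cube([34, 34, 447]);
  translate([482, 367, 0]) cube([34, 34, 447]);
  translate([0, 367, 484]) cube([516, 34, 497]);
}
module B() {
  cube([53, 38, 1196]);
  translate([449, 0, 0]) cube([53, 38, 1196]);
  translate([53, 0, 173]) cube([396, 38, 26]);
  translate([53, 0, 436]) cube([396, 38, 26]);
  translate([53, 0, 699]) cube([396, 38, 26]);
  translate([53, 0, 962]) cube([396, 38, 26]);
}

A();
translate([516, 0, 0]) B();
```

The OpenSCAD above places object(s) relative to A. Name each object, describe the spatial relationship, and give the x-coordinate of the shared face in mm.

A is a chair. B is a ladder. The ladder is against the chair's +x side, with their −y faces flush. The x-coordinate of the shared face is 516 mm.

The chair's +x face and the ladder's −x face are both at x = 516 mm.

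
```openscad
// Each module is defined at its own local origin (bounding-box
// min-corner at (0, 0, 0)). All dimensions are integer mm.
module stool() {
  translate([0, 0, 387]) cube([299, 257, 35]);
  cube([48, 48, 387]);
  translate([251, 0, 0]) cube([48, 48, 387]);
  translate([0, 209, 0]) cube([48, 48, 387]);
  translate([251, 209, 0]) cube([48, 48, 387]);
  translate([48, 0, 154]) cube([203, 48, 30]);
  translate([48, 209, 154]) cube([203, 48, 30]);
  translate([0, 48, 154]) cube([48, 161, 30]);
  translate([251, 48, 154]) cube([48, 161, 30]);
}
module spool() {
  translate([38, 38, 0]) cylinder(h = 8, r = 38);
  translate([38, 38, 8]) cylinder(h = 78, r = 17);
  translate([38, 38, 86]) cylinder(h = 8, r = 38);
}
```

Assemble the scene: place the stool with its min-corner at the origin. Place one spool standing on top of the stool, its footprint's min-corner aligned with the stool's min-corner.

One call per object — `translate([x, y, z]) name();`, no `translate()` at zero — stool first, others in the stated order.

stool();
translate([0, 0, 422]) spool();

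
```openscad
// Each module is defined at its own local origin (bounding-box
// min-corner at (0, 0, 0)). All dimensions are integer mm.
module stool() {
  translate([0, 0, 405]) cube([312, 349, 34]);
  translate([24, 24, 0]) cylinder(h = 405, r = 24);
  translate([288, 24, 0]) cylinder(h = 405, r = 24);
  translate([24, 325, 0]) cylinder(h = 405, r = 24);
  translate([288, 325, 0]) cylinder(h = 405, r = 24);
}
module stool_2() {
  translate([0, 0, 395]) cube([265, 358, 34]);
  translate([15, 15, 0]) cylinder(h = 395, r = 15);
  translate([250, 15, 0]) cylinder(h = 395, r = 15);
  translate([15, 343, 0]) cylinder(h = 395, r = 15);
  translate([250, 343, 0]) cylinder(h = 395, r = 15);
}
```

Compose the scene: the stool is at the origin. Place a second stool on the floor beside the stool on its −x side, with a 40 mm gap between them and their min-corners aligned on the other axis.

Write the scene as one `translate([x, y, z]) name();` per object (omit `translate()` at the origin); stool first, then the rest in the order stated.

stool();
translate([-305, 0, 0]) stool_2();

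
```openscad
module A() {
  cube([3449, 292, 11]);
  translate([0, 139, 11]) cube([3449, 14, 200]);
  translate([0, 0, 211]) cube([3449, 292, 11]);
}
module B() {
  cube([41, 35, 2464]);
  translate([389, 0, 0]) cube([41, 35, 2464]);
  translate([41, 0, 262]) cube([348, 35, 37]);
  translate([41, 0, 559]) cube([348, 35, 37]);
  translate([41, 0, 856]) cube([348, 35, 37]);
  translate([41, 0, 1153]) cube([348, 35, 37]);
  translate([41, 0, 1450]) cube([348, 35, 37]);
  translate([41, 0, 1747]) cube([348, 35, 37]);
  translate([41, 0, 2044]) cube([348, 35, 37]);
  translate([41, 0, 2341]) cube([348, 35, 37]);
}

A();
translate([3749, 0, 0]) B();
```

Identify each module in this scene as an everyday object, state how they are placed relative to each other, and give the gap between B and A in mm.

A is an I-beam. B is a ladder. The ladder is on the floor beside the I-beam on its +x side. The gap between the ladder and the I-beam is 300 mm.

The ladder's nearest face is 300 mm from the I-beam's +x face.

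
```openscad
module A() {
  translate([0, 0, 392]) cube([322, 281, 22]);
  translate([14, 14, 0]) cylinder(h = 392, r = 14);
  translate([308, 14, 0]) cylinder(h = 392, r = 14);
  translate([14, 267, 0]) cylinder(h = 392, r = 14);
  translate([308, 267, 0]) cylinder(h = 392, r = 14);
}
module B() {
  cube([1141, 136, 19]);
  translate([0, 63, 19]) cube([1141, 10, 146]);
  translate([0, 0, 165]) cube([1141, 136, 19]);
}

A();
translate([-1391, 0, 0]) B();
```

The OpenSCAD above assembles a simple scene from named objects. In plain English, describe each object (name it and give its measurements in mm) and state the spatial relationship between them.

A is a four-legged stool. The seat is a 322×281×22 mm slab whose top surface is at z = 414 mm; four round legs, each 28 mm in diameter, run from the floor (z = 0) to the underside of the seat, each leg's axis is inset half a diameter from the nearest pair of seat edges (so the leg's bounding box is flush with the corner).

B is an I-beam lying along x, 1141 mm long. Overall section height 184 mm. Two flanges 136 mm wide (y) and 19 mm thick, one on the floor and one at the top; a web 10 mm thick runs between them, centred on the flange width.

The I-beam is on the floor beside the stool on its −x side.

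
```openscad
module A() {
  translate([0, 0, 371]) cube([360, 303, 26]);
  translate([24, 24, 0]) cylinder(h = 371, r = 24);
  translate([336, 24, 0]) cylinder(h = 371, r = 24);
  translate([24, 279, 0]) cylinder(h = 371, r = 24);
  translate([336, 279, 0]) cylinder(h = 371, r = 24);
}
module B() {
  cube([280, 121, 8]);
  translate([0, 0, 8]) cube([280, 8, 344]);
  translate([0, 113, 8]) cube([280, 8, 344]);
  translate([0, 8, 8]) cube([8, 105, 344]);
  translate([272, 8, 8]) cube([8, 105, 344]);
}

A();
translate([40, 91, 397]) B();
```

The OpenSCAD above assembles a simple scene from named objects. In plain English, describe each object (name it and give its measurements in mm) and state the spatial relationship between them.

A is a simple wooden stool: a rectangular seat 360 mm (x) by 303 mm (y), 26 mm thick, top face at z = 397 mm, on four round legs, each 48 mm in diameter. The legs rest on z = 0, each leg's axis is inset half a diameter from the nearest pair of seat edges (so the leg's bounding box is flush with the corner).

B is an open storage box with external size 280×121×352 mm and wall thickness 8 mm (the base is also 8 mm thick). The base covers the whole footprint; the four walls stand on the base, with the y-facing walls full-width and the x-facing walls fitting between their inner faces.

The open box is on top of the stool, centred.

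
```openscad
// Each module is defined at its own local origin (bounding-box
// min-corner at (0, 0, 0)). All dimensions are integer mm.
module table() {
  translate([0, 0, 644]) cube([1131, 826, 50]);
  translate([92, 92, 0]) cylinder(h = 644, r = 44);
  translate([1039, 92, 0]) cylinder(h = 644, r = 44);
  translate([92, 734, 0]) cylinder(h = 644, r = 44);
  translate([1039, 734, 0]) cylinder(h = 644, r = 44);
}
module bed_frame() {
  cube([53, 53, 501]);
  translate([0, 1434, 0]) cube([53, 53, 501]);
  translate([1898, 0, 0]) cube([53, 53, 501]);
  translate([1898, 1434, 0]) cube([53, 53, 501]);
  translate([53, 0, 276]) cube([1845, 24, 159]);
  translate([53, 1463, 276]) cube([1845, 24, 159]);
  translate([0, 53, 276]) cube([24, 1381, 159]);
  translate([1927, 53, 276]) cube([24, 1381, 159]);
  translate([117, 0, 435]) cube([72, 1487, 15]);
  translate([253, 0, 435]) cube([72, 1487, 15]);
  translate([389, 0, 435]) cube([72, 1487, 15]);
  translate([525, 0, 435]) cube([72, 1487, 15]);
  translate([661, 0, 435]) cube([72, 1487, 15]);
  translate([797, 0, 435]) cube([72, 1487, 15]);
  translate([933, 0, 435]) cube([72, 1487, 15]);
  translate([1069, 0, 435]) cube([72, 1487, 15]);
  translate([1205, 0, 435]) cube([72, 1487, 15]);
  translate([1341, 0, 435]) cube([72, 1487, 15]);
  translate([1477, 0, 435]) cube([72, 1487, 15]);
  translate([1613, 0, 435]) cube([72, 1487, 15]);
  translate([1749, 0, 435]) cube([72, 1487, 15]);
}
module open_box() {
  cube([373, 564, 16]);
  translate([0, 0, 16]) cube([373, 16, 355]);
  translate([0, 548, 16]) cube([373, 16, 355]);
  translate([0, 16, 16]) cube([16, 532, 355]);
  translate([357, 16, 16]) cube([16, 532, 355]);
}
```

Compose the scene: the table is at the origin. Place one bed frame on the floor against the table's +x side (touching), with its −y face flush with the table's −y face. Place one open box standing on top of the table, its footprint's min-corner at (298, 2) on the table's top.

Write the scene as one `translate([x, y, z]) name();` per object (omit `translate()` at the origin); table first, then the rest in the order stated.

table();
translate([1131, 0, 0]) bed_frame();
translate([298, 2, 694]) open_box();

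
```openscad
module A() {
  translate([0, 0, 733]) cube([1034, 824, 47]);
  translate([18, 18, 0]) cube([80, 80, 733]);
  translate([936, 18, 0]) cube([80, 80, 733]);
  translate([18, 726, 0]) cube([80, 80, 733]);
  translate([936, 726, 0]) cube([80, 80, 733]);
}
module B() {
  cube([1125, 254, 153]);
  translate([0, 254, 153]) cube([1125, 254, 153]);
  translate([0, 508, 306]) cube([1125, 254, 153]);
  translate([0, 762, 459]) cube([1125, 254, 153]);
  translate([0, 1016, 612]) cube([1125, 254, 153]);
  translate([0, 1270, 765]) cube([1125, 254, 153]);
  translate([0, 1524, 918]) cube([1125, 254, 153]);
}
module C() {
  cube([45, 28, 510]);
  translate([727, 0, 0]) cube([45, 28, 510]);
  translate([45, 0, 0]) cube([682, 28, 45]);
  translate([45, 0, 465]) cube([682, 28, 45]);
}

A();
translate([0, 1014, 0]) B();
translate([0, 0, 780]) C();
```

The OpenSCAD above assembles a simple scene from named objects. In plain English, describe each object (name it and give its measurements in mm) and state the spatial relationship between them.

A is a table with a 1034×824 mm rectangular top, 47 mm thick, top surface at z = 780 mm, supported by four 80×80 mm square legs, each inset 18 mm from the nearest pair of top edges, running from the floor.

B is a straight staircase of 7 solid steps. Each step is 1125 mm wide (x), 254 mm deep (y, the going) and 153 mm tall (the rise). The first step rests on the floor; each subsequent step sits one going further in +y and one rise higher in +z, directly behind and above the previous step with no overlap.

C is a picture frame with a 682×420 mm rectangular opening (x by z) and a uniform 45 mm border on every side. Frame depth is 28 mm along y. It is built from two vertical stiles running the full outside height and two horizontal rails spanning the gap between the stiles.

The staircase is on the floor beside the table on its +y side. The picture frame is on top of the table.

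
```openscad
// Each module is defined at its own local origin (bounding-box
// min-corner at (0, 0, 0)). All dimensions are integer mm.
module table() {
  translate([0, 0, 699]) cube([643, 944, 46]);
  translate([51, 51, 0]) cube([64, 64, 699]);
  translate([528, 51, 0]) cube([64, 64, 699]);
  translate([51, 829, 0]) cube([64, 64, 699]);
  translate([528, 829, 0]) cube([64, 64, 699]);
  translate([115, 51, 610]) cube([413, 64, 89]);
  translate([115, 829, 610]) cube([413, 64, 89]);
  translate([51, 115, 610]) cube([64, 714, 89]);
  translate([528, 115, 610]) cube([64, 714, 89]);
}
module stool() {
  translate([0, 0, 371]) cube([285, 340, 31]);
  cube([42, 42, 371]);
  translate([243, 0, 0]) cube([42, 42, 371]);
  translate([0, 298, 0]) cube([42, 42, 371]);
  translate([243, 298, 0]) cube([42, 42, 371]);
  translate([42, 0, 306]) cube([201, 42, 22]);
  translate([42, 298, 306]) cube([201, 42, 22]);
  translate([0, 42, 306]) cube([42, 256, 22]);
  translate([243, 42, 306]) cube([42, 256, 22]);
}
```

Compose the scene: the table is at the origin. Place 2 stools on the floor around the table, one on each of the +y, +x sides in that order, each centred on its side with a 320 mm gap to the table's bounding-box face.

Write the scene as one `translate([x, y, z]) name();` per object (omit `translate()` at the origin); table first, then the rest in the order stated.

table();
translate([179, 1264, 0]) stool();
translate([963, 302, 0]) stool();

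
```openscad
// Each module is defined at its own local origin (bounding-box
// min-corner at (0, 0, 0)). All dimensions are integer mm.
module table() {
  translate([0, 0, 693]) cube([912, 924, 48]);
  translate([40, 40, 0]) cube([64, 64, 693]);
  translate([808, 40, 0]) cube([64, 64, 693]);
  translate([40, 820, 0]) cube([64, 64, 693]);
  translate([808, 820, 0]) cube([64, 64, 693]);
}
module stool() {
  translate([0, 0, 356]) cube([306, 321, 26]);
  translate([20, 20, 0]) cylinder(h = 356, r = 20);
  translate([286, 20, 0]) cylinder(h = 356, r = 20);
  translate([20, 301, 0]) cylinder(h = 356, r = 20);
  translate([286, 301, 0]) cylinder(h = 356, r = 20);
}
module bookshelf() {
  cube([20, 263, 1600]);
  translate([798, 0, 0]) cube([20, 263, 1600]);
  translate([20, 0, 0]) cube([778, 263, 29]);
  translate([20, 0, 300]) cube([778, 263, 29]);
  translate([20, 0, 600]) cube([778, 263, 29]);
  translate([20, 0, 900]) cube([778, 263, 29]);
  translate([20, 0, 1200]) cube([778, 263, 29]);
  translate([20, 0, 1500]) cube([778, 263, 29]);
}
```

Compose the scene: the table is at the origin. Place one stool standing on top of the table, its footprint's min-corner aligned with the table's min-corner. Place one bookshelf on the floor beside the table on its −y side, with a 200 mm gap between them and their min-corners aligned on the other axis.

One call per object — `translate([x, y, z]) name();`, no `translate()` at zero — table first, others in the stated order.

table();
translate([0, 0, 741]) stool();
translate([0, -463, 0]) bookshelf();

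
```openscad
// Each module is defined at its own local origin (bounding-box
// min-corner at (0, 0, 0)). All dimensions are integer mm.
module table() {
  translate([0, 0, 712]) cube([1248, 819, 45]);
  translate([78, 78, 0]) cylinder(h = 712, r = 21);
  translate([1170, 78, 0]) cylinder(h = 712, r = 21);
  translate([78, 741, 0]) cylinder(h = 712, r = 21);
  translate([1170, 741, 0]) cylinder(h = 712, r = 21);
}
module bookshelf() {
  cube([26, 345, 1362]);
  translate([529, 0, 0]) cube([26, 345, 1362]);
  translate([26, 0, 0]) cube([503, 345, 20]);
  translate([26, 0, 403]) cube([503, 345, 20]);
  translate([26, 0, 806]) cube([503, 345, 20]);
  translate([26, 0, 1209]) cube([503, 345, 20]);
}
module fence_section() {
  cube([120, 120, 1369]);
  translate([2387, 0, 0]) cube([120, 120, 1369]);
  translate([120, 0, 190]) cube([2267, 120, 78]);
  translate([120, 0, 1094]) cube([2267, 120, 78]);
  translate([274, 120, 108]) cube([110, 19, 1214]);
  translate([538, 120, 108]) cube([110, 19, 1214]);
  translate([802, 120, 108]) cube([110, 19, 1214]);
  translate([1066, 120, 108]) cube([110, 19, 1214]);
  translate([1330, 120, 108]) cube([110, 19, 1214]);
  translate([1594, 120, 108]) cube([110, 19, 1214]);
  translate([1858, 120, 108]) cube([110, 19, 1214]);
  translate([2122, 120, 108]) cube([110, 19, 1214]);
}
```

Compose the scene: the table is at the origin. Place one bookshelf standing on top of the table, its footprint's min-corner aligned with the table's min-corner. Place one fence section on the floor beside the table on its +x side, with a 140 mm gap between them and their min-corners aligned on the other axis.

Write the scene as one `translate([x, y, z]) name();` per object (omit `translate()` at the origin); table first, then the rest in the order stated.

table();
translate([0, 0, 757]) bookshelf();
translate([1388, 0, 0]) fence_section();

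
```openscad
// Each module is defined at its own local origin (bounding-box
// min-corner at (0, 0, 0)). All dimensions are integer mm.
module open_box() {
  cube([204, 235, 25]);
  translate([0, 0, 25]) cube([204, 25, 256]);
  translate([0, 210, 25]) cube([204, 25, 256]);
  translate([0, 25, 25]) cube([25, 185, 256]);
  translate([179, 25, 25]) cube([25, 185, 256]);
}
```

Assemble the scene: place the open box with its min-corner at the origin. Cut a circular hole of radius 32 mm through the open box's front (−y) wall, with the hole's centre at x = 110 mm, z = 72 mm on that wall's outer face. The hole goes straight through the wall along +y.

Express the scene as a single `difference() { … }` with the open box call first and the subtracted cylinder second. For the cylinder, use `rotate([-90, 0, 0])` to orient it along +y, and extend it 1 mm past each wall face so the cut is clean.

difference() {
  open_box();
  translate([110, -1, 72]) rotate([-90, 0, 0]) cylinder(h = 27, r = 32);
}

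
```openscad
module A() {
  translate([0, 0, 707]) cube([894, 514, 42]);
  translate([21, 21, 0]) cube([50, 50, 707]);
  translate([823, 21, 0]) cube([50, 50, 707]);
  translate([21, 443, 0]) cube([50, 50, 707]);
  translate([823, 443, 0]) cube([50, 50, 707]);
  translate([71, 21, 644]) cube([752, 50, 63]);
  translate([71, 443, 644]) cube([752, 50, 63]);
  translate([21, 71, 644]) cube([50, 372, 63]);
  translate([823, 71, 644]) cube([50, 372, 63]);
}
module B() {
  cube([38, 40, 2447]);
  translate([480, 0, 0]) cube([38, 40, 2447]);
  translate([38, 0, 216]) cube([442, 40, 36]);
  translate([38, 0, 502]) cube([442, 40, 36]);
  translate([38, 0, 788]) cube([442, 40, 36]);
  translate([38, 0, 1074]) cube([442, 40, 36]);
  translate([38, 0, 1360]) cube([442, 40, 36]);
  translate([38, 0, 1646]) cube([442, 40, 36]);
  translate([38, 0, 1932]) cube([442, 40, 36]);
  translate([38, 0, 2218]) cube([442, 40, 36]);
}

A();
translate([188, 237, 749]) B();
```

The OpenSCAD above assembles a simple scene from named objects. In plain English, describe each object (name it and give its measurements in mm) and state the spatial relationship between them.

A is a table with a 894×514 mm rectangular top, 42 mm thick, top surface at z = 749 mm, supported by four 50×50 mm square legs, each inset 21 mm from the nearest pair of top edges, running from the floor. Four apron rails, 50 mm thick and 63 mm tall, run between adjacent legs with their top edges flush with the underside of the top and their outer faces flush with the legs' outer faces.

B is a straight ladder. Two 38×40 mm vertical rails, 2447 mm tall, stand 518 mm apart (outside-to-outside) with their front faces coplanar on the −y side. 8 rungs, each 40 mm deep and 36 mm tall, span between the inner faces of the rails, front faces flush with the rails. The lowest rung's underside is at z = 216 mm and rungs are spaced 286 mm apart (underside to underside).

The ladder is on top of the table, centred.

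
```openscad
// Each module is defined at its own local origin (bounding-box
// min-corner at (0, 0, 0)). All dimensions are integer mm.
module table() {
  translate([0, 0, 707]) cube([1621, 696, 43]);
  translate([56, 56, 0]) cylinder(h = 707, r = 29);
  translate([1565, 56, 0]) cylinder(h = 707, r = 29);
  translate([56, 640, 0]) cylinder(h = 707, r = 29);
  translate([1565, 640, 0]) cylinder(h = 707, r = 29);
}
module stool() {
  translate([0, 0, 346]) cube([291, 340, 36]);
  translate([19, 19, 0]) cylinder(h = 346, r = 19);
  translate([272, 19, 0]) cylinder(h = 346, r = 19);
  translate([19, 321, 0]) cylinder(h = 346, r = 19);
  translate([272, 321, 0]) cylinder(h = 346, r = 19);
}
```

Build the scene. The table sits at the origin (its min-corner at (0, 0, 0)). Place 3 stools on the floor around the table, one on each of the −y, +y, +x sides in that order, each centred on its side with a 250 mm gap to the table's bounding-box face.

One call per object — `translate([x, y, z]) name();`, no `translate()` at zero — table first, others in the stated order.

table();
translate([665, -590, 0]) stool();
translate([665, 946, 0]) stool();
translate([1871, 178, 0]) stool();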